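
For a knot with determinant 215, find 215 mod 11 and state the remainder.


Step 1: A knot is p-colorable if and only if p divides its determinant.
Step 2: Compute 215 mod 11.
215 = 19 * 11 + 6
Step 3: 215 mod 11 = 6
Step 4: The knot is 11-colorable: no

6


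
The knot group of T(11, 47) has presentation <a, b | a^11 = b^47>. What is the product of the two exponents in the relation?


The relation is a^11 = b^47.
Product of exponents = 11 * 47
= 517

517


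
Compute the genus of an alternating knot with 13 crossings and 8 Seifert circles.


For alternating knots, g = (c - s + 1)/2.
= (13 - 8 + 1)/2
= 6/2 = 3

3


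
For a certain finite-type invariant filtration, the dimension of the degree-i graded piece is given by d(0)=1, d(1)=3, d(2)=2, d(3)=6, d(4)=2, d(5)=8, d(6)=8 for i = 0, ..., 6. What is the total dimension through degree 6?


Total dimension = d(0) + d(1) + ... + d(6)
= 1 + 3 + 2 + 6 + 2 + 8 + 8
= 30

30


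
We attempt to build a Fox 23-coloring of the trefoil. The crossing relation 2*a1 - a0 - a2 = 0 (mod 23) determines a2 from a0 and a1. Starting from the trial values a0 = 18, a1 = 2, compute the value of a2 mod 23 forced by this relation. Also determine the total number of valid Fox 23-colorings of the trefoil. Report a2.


Step 1: Apply the given crossing relation 2*a1 - a0 - a2 = 0 (mod 23).
  a2 = 2*a1 - a0 mod 23
  a2 = 2*2 - 18 mod 23
  a2 = 4 - 18 mod 23
  a2 = -14 mod 23 = 9
Step 2: The trefoil has determinant 3.
  Number of Fox p-colorings (p prime) is p^2 if p = 3, else p.
  Since 23 does not divide 3, only trivial (constant) colorings exist.
  (So the trial a0 = 18, a1 = 2 with a0 != a1 does NOT extend to a valid coloring of the whole trefoil: the other two crossing relations require 3*(a1 - a0) = 0 (mod 23), which fails.)
  Total colorings = 23
Step 3: a2 = 9, total Fox 23-colorings = 23

9


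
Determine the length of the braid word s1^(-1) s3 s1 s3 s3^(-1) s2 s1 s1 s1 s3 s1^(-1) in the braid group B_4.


The word length counts the number of generators (including inverses).
Listing each generator: s1^(-1), s3, s1, s3, s3^(-1), s2, s1, s1, s1, s3, s1^(-1)
There are 11 generators in this braid word.

11


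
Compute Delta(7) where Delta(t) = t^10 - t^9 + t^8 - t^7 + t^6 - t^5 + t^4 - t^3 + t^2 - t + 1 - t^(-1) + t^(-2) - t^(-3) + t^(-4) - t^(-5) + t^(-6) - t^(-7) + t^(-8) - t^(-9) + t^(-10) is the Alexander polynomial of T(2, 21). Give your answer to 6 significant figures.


Substituting t = 7 into Delta(t) = t^10 - t^9 + t^8 - t^7 + t^6 - t^5 + t^4 - t^3 + t^2 - t + 1 - t^(-1) + t^(-2) - t^(-3) + t^(-4) - t^(-5) + t^(-6) - t^(-7) + t^(-8) - t^(-9) + t^(-10):
Term values: (282475249) + (-40353607) + (5764801) + (-823543) + (117649) + (-16807) + (2401) + (-343) + (49) + (-7) + (1) + (-0.142857) + (0.0204082) + (-0.00291545) + (0.000416493) + (-5.9499e-05) + (8.49986e-06) + (-1.21427e-06) + (1.73467e-07) + (-2.47809e-08) + (3.54013e-09)
Sum = 247165842.9
Rounded to 6 significant figures: 2.47166e+08

2.47166e+08


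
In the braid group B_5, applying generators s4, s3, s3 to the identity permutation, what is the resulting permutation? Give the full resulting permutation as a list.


Starting with identity [1, 2, 3, 4, 5].
Apply generators in sequence:
  After s4: [1, 2, 3, 5, 4]
  After s3: [1, 2, 5, 3, 4]
  After s3: [1, 2, 3, 5, 4]
Final permutation: [1, 2, 3, 5, 4]

[1, 2, 3, 5, 4]


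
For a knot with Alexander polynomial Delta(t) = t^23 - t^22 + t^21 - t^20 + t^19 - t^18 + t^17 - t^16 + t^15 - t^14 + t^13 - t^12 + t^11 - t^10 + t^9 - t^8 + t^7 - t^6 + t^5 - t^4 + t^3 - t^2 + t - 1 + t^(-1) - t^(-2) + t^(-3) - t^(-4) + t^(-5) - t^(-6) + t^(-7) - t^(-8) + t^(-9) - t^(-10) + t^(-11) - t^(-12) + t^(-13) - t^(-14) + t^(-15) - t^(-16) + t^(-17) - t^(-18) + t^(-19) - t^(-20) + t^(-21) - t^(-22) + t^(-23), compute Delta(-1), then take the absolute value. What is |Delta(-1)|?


Step 1: The polynomial has 47 terms with alternating signs, exponents from 23 down to -23.
Step 2: Substitute t = -1. The i-th term has coefficient (-1)^i and exponent (m-i),
  so its value is (-1)^i * (-1)^(m-i) = (-1)^m = -1 for every i.
Step 3: All 47 terms equal -1, so Delta(-1) = 47 * (-1) = -47
Step 4: |Delta(-1)| = 47

47


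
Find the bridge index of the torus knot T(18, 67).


The bridge number of T(p,q) is min(p,q).
min(18, 67) = 18

18


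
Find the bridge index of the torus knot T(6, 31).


The bridge number of T(p,q) is min(p,q).
min(6, 31) = 6

6


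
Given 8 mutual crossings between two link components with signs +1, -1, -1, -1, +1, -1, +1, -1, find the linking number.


Step 1: Count positive crossings: 3
Step 2: Count negative crossings: 5
Step 3: Sum of signs = 3 - 5 = -2
Step 4: Linking number = sum/2 = -2/2 = -1

-1


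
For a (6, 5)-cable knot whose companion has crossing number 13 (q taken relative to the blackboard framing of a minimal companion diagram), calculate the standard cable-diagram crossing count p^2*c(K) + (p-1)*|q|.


Step 1: Each of the c(K) crossings of the companion diagram becomes p*p = p^2 crossings among the p parallel strands, and each of the |q| twists s_1 s_2 ... s_(p-1) adds (p-1) crossings.
  Crossings = p^2 * c(K) + (p-1)*|q|
Step 2: = 6^2 * 13 + (6-1)*5
Step 3: = 36*13 + 5*5
Step 4: = 468 + 25 = 493

493


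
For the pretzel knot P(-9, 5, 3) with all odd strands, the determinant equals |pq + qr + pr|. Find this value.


Step 1: Compute pq + qr + pr.
pq = (-9)*5 = -45
qr = 5*3 = 15
pr = (-9)*3 = -27
pq + qr + pr = -45 + 15 + (-27) = -57
Step 2: Take absolute value.
det(P(-9,5,3)) = |-57| = 57

57


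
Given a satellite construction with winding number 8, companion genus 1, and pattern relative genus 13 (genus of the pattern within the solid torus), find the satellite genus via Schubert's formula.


Schubert: g(satellite) = g_rel(pattern) + |winding| * g(companion),
where g_rel(pattern) is the genus of the pattern relative to the solid torus.
= 13 + 8 * 1
= 13 + 8 = 21

21


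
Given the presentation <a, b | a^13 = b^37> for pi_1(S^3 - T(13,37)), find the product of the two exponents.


The relation is a^13 = b^37.
Product of exponents = 13 * 37
= 481

481


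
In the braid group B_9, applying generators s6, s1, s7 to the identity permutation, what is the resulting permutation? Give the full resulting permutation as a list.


Starting with identity [1, 2, 3, 4, 5, 6, 7, 8, 9].
Apply generators in sequence:
  After s6: [1, 2, 3, 4, 5, 7, 6, 8, 9]
  After s1: [2, 1, 3, 4, 5, 7, 6, 8, 9]
  After s7: [2, 1, 3, 4, 5, 7, 8, 6, 9]
Final permutation: [2, 1, 3, 4, 5, 7, 8, 6, 9]

[2, 1, 3, 4, 5, 7, 8, 6, 9]


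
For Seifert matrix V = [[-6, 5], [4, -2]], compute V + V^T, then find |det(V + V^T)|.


Step 1: Form V + V^T where V = [[-6, 5], [4, -2]]
  V^T = [[-6, 4], [5, -2]]
  V + V^T = [[-12, 9], [9, -4]]
Step 2: det(V + V^T) = (-12)*(-4) - 9*9
  = 48 - 81 = -33
Step 3: Knot determinant = |det(V + V^T)| = |-33| = 33

33


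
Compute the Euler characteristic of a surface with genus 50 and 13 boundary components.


chi = 2 - 2g - b
= 2 - 2*50 - 13
= 2 - 100 - 13 = -111

-111


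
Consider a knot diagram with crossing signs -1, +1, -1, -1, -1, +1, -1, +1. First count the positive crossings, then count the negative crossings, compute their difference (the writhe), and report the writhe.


Step 1: Count positive crossings (+1).
Positive crossings: 3
Step 2: Count negative crossings (-1).
Negative crossings: 5
Step 3: Writhe = (positive) - (negative)
w = 3 - 5 = -2
Step 4: |w| = 2, and w is negative

-2


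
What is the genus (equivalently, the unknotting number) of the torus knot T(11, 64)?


For a torus knot T(p,q), both the unknotting number and genus equal (p-1)(q-1)/2.
= (11-1)(64-1)/2
= 10*63/2
= 630/2 = 315

315


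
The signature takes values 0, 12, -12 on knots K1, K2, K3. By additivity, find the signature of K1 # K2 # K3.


The signature is additive under connected sum.
signature(K1 # K2 # K3) = (0) + (12) + (-12)
= 0

0


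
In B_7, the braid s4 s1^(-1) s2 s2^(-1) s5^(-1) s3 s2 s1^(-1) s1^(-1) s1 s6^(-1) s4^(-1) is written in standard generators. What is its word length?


The word length counts the number of generators (including inverses).
Listing each generator: s4, s1^(-1), s2, s2^(-1), s5^(-1), s3, s2, s1^(-1), s1^(-1), s1, s6^(-1), s4^(-1)
There are 12 generators in this braid word.

12


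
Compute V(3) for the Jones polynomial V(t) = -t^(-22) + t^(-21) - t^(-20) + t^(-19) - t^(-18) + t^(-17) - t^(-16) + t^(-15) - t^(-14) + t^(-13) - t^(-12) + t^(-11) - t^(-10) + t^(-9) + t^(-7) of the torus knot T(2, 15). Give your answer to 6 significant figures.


Substituting t = 3 into V(t) = -t^(-22) + t^(-21) - t^(-20) + t^(-19) - t^(-18) + t^(-17) - t^(-16) + t^(-15) - t^(-14) + t^(-13) - t^(-12) + t^(-11) - t^(-10) + t^(-9) + t^(-7):
  (-)t^(-22) = -3.18664e-11
  (+)t^(-21) = 9.55991e-11
  (-)t^(-20) = -2.86797e-10
  (+)t^(-19) = 8.60392e-10
  (-)t^(-18) = -2.58117e-09
  (+)t^(-17) = 7.74352e-09
  (-)t^(-16) = -2.32306e-08
  (+)t^(-15) = 6.96917e-08
  (-)t^(-14) = -2.09075e-07
  (+)t^(-13) = 6.27225e-07
  (-)t^(-12) = -1.88168e-06
  (+)t^(-11) = 5.64503e-06
  (-)t^(-10) = -1.69351e-05
  (+)t^(-9) = 5.08053e-05
  (+)t^(-7) = 0.000457247
Sum = (-3.18664e-11) + (9.55991e-11) + (-2.86797e-10) + (8.60392e-10) + (-2.58117e-09) + (7.74352e-09) + (-2.32306e-08) + (6.96917e-08) + (-2.09075e-07) + (6.27225e-07) + (-1.88168e-06) + (5.64503e-06) + (-1.69351e-05) + (5.08053e-05) + (0.000457247)
= 0.0004953513104
Rounded to 6 significant figures: 0.000495351

0.000495351


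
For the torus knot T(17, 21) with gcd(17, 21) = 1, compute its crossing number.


For a torus knot T(p, q) with gcd(p,q)=1,
the crossing number is min(p*(q-1), q*(p-1)).
p*(q-1) = 17*20 = 340
q*(p-1) = 21*16 = 336
min(340, 336) = 336

336


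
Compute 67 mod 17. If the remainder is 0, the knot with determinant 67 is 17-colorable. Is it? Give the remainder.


Step 1: A knot is p-colorable if and only if p divides its determinant.
Step 2: Compute 67 mod 17.
67 = 3 * 17 + 16
Step 3: 67 mod 17 = 16
Step 4: The knot is 17-colorable: no

16


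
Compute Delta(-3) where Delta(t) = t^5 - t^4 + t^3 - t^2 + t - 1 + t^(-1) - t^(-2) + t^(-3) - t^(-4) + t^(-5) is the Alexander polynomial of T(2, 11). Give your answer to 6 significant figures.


Substituting t = -3 into Delta(t) = t^5 - t^4 + t^3 - t^2 + t - 1 + t^(-1) - t^(-2) + t^(-3) - t^(-4) + t^(-5):
Term values: (-243) + (-81) + (-27) + (-9) + (-3) + (-1) + (-0.333333) + (-0.111111) + (-0.037037) + (-0.0123457) + (-0.00411523)
Sum = -364.4979424
Rounded to 6 significant figures: -364.498

-364.498


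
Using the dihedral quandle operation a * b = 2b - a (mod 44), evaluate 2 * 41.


2 * 41 = 2*41 - 2 mod 44
= 82 - 2 mod 44
= 80 mod 44 = 36

36


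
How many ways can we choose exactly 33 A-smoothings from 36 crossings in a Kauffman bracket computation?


We choose which 33 of 36 crossings get A-smoothings.
C(36, 33) = 36! / (33! * 3!)
= 7140

7140


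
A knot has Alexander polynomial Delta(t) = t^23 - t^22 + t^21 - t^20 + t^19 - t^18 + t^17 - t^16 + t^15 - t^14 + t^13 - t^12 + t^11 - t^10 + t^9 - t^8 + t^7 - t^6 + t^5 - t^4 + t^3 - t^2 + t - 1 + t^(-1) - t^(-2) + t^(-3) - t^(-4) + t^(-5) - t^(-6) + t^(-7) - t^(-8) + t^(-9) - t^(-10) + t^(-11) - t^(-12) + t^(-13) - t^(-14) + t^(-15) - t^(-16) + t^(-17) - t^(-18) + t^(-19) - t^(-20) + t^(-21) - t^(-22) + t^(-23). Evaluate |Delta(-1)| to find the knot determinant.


Step 1: The polynomial has 47 terms with alternating signs, exponents from 23 down to -23.
Step 2: Substitute t = -1. The i-th term has coefficient (-1)^i and exponent (m-i),
  so its value is (-1)^i * (-1)^(m-i) = (-1)^m = -1 for every i.
Step 3: All 47 terms equal -1, so Delta(-1) = 47 * (-1) = -47
Step 4: |Delta(-1)| = 47

47


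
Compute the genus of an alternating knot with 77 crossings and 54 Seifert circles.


For alternating knots, g = (c - s + 1)/2.
= (77 - 54 + 1)/2
= 24/2 = 12

12


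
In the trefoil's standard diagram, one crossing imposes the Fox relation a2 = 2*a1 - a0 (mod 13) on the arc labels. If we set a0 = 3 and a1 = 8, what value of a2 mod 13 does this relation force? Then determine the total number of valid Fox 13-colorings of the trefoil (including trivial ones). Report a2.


Step 1: Apply the given crossing relation 2*a1 - a0 - a2 = 0 (mod 13).
  a2 = 2*a1 - a0 mod 13
  a2 = 2*8 - 3 mod 13
  a2 = 16 - 3 mod 13
  a2 = 13 mod 13 = 0
Step 2: The trefoil has determinant 3.
  Number of Fox p-colorings (p prime) is p^2 if p = 3, else p.
  Since 13 does not divide 3, only trivial (constant) colorings exist.
  (So the trial a0 = 3, a1 = 8 with a0 != a1 does NOT extend to a valid coloring of the whole trefoil: the other two crossing relations require 3*(a1 - a0) = 0 (mod 13), which fails.)
  Total colorings = 13
Step 3: a2 = 0, total Fox 13-colorings = 13

0


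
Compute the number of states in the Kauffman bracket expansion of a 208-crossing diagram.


Each crossing contributes 2 choices (A-smoothing or B-smoothing).
Total states = 2^208 = 411376139330301510538742295639337626245683966408394965837152256

411376139330301510538742295639337626245683966408394965837152256


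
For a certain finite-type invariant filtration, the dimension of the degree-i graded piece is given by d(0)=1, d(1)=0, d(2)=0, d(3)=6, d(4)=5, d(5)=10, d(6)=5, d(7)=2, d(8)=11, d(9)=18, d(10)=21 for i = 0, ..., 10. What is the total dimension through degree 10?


Total dimension = d(0) + d(1) + ... + d(10)
= 1 + 0 + 0 + 6 + 5 + 10 + 5 + 2 + 11 + 18 + 21
= 79

79


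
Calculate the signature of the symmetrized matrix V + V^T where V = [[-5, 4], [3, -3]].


Step 1: V + V^T = [[-10, 7], [7, -6]]
Step 2: trace = -16, det = 11
Step 3: Discriminant = (-16)^2 - 4*11 = 212
Step 4: Eigenvalues: -0.71989, -15.2801
Step 5: Signature = (# positive eigenvalues) - (# negative eigenvalues) = -2

-2


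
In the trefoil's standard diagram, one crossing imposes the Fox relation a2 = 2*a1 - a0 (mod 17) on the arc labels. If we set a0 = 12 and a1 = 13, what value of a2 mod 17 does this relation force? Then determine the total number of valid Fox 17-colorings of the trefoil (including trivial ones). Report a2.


Step 1: Apply the given crossing relation 2*a1 - a0 - a2 = 0 (mod 17).
  a2 = 2*a1 - a0 mod 17
  a2 = 2*13 - 12 mod 17
  a2 = 26 - 12 mod 17
  a2 = 14 mod 17 = 14
Step 2: The trefoil has determinant 3.
  Number of Fox p-colorings (p prime) is p^2 if p = 3, else p.
  Since 17 does not divide 3, only trivial (constant) colorings exist.
  (So the trial a0 = 12, a1 = 13 with a0 != a1 does NOT extend to a valid coloring of the whole trefoil: the other two crossing relations require 3*(a1 - a0) = 0 (mod 17), which fails.)
  Total colorings = 17
Step 3: a2 = 14, total Fox 17-colorings = 17

14


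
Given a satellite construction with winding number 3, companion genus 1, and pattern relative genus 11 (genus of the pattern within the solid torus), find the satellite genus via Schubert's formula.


Schubert: g(satellite) = g_rel(pattern) + |winding| * g(companion),
where g_rel(pattern) is the genus of the pattern relative to the solid torus.
= 11 + 3 * 1
= 11 + 3 = 14

14


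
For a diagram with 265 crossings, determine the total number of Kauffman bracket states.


Each crossing contributes 2 choices (A-smoothing or B-smoothing).
Total states = 2^265 = 59285549689505892056868344324448208820874232148807968788202283012051522375647232

59285549689505892056868344324448208820874232148807968788202283012051522375647232


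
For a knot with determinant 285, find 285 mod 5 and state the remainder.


Step 1: A knot is p-colorable if and only if p divides its determinant.
Step 2: Compute 285 mod 5.
285 = 57 * 5 + 0
Step 3: 285 mod 5 = 0
Step 4: The knot is 5-colorable: yes

0


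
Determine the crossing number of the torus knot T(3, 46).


For a torus knot T(p, q) with gcd(p,q)=1,
the crossing number is min(p*(q-1), q*(p-1)).
p*(q-1) = 3*45 = 135
q*(p-1) = 46*2 = 92
min(135, 92) = 92

92


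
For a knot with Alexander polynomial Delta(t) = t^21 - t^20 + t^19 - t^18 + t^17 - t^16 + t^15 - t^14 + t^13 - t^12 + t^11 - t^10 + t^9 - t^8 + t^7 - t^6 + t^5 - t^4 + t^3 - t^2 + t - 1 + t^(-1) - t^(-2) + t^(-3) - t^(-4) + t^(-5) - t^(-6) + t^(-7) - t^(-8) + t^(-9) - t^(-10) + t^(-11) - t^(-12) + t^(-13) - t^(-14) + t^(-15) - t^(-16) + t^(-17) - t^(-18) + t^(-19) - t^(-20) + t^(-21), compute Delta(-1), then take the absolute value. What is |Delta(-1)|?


Step 1: The polynomial has 43 terms with alternating signs, exponents from 21 down to -21.
Step 2: Substitute t = -1. The i-th term has coefficient (-1)^i and exponent (m-i),
  so its value is (-1)^i * (-1)^(m-i) = (-1)^m = -1 for every i.
Step 3: All 43 terms equal -1, so Delta(-1) = 43 * (-1) = -43
Step 4: |Delta(-1)| = 43

43


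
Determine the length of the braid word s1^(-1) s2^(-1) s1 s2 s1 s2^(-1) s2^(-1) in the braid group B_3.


The word length counts the number of generators (including inverses).
Listing each generator: s1^(-1), s2^(-1), s1, s2, s1, s2^(-1), s2^(-1)
There are 7 generators in this braid word.

7


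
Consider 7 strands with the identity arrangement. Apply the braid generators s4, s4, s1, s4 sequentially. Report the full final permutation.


Starting with identity [1, 2, 3, 4, 5, 6, 7].
Apply generators in sequence:
  After s4: [1, 2, 3, 5, 4, 6, 7]
  After s4: [1, 2, 3, 4, 5, 6, 7]
  After s1: [2, 1, 3, 4, 5, 6, 7]
  After s4: [2, 1, 3, 5, 4, 6, 7]
Final permutation: [2, 1, 3, 5, 4, 6, 7]

[2, 1, 3, 5, 4, 6, 7]


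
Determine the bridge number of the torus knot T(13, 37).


The bridge number of T(p,q) is min(p,q).
min(13, 37) = 13

13


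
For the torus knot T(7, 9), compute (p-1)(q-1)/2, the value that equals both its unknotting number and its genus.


For a torus knot T(p,q), both the unknotting number and genus equal (p-1)(q-1)/2.
= (7-1)(9-1)/2
= 6*8/2
= 48/2 = 24

24


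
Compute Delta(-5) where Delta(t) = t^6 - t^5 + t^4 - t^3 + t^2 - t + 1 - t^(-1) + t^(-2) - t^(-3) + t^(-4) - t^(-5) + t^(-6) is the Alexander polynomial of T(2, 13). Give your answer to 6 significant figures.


Substituting t = -5 into Delta(t) = t^6 - t^5 + t^4 - t^3 + t^2 - t + 1 - t^(-1) + t^(-2) - t^(-3) + t^(-4) - t^(-5) + t^(-6):
Term values: (15625) + (3125) + (625) + (125) + (25) + (5) + (1) + (0.2) + (0.04) + (0.008) + (0.0016) + (0.00032) + (6.4e-05)
Sum = 19531.24998
Rounded to 6 significant figures: 19531.2

19531.2


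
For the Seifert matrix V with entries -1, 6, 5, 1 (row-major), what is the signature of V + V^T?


Step 1: V + V^T = [[-2, 11], [11, 2]]
Step 2: trace = 0, det = -125
Step 3: Discriminant = 0^2 - 4*(-125) = 500
Step 4: Eigenvalues: 11.1803, -11.1803
Step 5: Signature = (# positive eigenvalues) - (# negative eigenvalues) = 0

0


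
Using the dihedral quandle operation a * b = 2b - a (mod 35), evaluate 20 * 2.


20 * 2 = 2*2 - 20 mod 35
= 4 - 20 mod 35
= -16 mod 35 = 19

19


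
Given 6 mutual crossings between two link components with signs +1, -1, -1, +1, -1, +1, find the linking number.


Step 1: Count positive crossings: 3
Step 2: Count negative crossings: 3
Step 3: Sum of signs = 3 - 3 = 0
Step 4: Linking number = sum/2 = 0/2 = 0

0


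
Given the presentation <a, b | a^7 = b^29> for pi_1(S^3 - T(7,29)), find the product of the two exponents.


The relation is a^7 = b^29.
Product of exponents = 7 * 29
= 203

203


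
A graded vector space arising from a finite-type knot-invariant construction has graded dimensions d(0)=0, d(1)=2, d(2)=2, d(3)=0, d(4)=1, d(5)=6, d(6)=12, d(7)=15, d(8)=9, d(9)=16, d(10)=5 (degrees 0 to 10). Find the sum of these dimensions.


Total dimension = d(0) + d(1) + ... + d(10)
= 0 + 2 + 2 + 0 + 1 + 6 + 12 + 15 + 9 + 16 + 5
= 68

68


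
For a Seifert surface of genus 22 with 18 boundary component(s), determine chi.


chi = 2 - 2g - b
= 2 - 2*22 - 18
= 2 - 44 - 18 = -60

-60


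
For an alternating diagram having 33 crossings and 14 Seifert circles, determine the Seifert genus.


For alternating knots, g = (c - s + 1)/2.
= (33 - 14 + 1)/2
= 20/2 = 10

10


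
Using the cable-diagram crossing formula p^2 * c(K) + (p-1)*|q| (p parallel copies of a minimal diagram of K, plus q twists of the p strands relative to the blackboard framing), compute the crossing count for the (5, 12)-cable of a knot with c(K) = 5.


Step 1: Each of the c(K) crossings of the companion diagram becomes p*p = p^2 crossings among the p parallel strands, and each of the |q| twists s_1 s_2 ... s_(p-1) adds (p-1) crossings.
  Crossings = p^2 * c(K) + (p-1)*|q|
Step 2: = 5^2 * 5 + (5-1)*12
Step 3: = 25*5 + 4*12
Step 4: = 125 + 48 = 173

173


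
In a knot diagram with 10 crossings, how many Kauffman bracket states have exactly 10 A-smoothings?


We choose which 10 of 10 crossings get A-smoothings.
C(10, 10) = 10! / (10! * 0!)
= 1

1


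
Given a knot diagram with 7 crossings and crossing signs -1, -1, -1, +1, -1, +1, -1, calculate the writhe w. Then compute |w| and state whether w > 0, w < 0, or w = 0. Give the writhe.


Step 1: Count positive crossings (+1).
Positive crossings: 2
Step 2: Count negative crossings (-1).
Negative crossings: 5
Step 3: Writhe = (positive) - (negative)
w = 2 - 5 = -3
Step 4: |w| = 3, and w is negative

-3


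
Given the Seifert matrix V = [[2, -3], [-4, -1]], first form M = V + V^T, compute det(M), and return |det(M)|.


Step 1: Form V + V^T where V = [[2, -3], [-4, -1]]
  V^T = [[2, -4], [-3, -1]]
  V + V^T = [[4, -7], [-7, -2]]
Step 2: det(V + V^T) = 4*(-2) - (-7)*(-7)
  = -8 - 49 = -57
Step 3: Knot determinant = |det(V + V^T)| = |-57| = 57

57


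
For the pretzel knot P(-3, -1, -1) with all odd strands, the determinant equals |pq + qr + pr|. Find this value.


Step 1: Compute pq + qr + pr.
pq = (-3)*(-1) = 3
qr = (-1)*(-1) = 1
pr = (-3)*(-1) = 3
pq + qr + pr = 3 + 1 + 3 = 7
Step 2: Take absolute value.
det(P(-3,-1,-1)) = |7| = 7

7


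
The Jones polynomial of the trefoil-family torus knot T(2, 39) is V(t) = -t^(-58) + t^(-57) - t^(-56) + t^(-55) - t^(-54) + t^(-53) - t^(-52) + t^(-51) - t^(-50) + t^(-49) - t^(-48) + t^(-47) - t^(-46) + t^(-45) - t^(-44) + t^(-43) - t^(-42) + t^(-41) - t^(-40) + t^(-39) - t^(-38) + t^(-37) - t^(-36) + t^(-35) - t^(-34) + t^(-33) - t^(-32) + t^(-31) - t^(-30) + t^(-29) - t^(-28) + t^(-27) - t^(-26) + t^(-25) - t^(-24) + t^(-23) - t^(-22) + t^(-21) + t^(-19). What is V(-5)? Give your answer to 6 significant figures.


Substituting t = -5 into V(t) = -t^(-58) + t^(-57) - t^(-56) + t^(-55) - t^(-54) + t^(-53) - t^(-52) + t^(-51) - t^(-50) + t^(-49) - t^(-48) + t^(-47) - t^(-46) + t^(-45) - t^(-44) + t^(-43) - t^(-42) + t^(-41) - t^(-40) + t^(-39) - t^(-38) + t^(-37) - t^(-36) + t^(-35) - t^(-34) + t^(-33) - t^(-32) + t^(-31) - t^(-30) + t^(-29) - t^(-28) + t^(-27) - t^(-26) + t^(-25) - t^(-24) + t^(-23) - t^(-22) + t^(-21) + t^(-19):
  (-)t^(-58) = -2.8823e-41
  (+)t^(-57) = -1.44115e-40
  (-)t^(-56) = -7.20576e-40
  (+)t^(-55) = -3.60288e-39
  (-)t^(-54) = -1.80144e-38
  (+)t^(-53) = -9.0072e-38
  (-)t^(-52) = -4.5036e-37
  (+)t^(-51) = -2.2518e-36
  (-)t^(-50) = -1.1259e-35
  (+)t^(-49) = -5.6295e-35
  (-)t^(-48) = -2.81475e-34
  (+)t^(-47) = -1.40737e-33
  (-)t^(-46) = -7.03687e-33
  (+)t^(-45) = -3.51844e-32
  (-)t^(-44) = -1.75922e-31
  (+)t^(-43) = -8.79609e-31
  (-)t^(-42) = -4.39805e-30
  (+)t^(-41) = -2.19902e-29
  (-)t^(-40) = -1.09951e-28
  (+)t^(-39) = -5.49756e-28
  (-)t^(-38) = -2.74878e-27
  (+)t^(-37) = -1.37439e-26
  (-)t^(-36) = -6.87195e-26
  (+)t^(-35) = -3.43597e-25
  (-)t^(-34) = -1.71799e-24
  (+)t^(-33) = -8.58993e-24
  (-)t^(-32) = -4.29497e-23
  (+)t^(-31) = -2.14748e-22
  (-)t^(-30) = -1.07374e-21
  (+)t^(-29) = -5.36871e-21
  (-)t^(-28) = -2.68435e-20
  (+)t^(-27) = -1.34218e-19
  (-)t^(-26) = -6.71089e-19
  (+)t^(-25) = -3.35544e-18
  (-)t^(-24) = -1.67772e-17
  (+)t^(-23) = -8.38861e-17
  (-)t^(-22) = -4.1943e-16
  (+)t^(-21) = -2.09715e-15
  (+)t^(-19) = -5.24288e-14
Sum = (-2.8823e-41) + (-1.44115e-40) + (-7.20576e-40) + (-3.60288e-39) + (-1.80144e-38) + (-9.0072e-38) + (-4.5036e-37) + (-2.2518e-36) + (-1.1259e-35) + (-5.6295e-35) + (-2.81475e-34) + (-1.40737e-33) + (-7.03687e-33) + (-3.51844e-32) + (-1.75922e-31) + (-8.79609e-31) + (-4.39805e-30) + (-2.19902e-29) + (-1.09951e-28) + (-5.49756e-28) + (-2.74878e-27) + (-1.37439e-26) + (-6.87195e-26) + (-3.43597e-25) + (-1.71799e-24) + (-8.58993e-24) + (-4.29497e-23) + (-2.14748e-22) + (-1.07374e-21) + (-5.36871e-21) + (-2.68435e-20) + (-1.34218e-19) + (-6.71089e-19) + (-3.35544e-18) + (-1.67772e-17) + (-8.38861e-17) + (-4.1943e-16) + (-2.09715e-15) + (-5.24288e-14)
= -5.505024e-14
Rounded to 6 significant figures: -5.50502e-14

-5.50502e-14


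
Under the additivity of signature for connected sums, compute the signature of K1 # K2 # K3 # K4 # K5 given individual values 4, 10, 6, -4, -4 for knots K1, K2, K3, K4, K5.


The signature is additive under connected sum.
signature(K1 # K2 # K3 # K4 # K5) = (4) + (10) + (6) + (-4) + (-4)
= 12

12


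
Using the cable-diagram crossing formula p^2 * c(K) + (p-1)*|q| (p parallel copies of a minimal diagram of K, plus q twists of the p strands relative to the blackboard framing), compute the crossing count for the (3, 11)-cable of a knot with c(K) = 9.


Step 1: Each of the c(K) crossings of the companion diagram becomes p*p = p^2 crossings among the p parallel strands, and each of the |q| twists s_1 s_2 ... s_(p-1) adds (p-1) crossings.
  Crossings = p^2 * c(K) + (p-1)*|q|
Step 2: = 3^2 * 9 + (3-1)*11
Step 3: = 9*9 + 2*11
Step 4: = 81 + 22 = 103

103


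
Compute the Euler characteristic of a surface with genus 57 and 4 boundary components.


chi = 2 - 2g - b
= 2 - 2*57 - 4
= 2 - 114 - 4 = -116

-116


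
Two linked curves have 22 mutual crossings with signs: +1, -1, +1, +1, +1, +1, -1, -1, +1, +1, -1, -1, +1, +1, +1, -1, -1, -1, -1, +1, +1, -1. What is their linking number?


Step 1: Count positive crossings: 12
Step 2: Count negative crossings: 10
Step 3: Sum of signs = 12 - 10 = 2
Step 4: Linking number = sum/2 = 2/2 = 1

1


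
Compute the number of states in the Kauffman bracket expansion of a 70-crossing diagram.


Each crossing contributes 2 choices (A-smoothing or B-smoothing).
Total states = 2^70 = 1180591620717411303424

1180591620717411303424


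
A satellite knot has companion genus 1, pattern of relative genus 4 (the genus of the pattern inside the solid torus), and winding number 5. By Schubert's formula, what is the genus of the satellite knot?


Schubert: g(satellite) = g_rel(pattern) + |winding| * g(companion),
where g_rel(pattern) is the genus of the pattern relative to the solid torus.
= 4 + 5 * 1
= 4 + 5 = 9

9


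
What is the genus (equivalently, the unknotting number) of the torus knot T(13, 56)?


For a torus knot T(p,q), both the unknotting number and genus equal (p-1)(q-1)/2.
= (13-1)(56-1)/2
= 12*55/2
= 660/2 = 330

330


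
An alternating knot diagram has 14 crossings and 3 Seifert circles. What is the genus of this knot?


For alternating knots, g = (c - s + 1)/2.
= (14 - 3 + 1)/2
= 12/2 = 6

6


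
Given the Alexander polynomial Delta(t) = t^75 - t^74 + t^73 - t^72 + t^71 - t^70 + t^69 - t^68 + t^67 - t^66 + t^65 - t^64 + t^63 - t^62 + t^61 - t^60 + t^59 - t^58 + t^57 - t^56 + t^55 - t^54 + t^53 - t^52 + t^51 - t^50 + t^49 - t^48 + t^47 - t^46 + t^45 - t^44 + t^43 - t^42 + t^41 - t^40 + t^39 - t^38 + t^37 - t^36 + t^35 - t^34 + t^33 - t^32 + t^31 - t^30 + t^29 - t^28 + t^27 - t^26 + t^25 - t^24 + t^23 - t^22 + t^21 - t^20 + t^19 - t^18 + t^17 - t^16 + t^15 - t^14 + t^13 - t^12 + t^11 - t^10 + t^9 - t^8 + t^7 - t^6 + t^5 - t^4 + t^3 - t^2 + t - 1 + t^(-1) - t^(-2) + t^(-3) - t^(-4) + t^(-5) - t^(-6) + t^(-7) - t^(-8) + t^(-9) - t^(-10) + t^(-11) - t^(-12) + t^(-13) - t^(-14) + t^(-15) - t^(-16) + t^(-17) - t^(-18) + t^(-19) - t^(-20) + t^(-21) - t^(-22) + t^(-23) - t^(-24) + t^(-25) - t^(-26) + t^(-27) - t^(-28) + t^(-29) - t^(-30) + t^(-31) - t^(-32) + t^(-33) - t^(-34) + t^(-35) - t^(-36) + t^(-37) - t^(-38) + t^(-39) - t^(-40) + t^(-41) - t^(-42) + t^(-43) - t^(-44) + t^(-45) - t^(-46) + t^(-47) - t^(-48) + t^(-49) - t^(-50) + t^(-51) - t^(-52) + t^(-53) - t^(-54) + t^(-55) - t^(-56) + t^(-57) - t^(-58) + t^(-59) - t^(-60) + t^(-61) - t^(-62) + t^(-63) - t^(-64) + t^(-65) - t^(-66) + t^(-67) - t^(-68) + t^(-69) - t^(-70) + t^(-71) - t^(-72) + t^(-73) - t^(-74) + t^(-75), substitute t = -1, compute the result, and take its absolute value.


Step 1: The polynomial has 151 terms with alternating signs, exponents from 75 down to -75.
Step 2: Substitute t = -1. The i-th term has coefficient (-1)^i and exponent (m-i),
  so its value is (-1)^i * (-1)^(m-i) = (-1)^m = -1 for every i.
Step 3: All 151 terms equal -1, so Delta(-1) = 151 * (-1) = -151
Step 4: |Delta(-1)| = 151

151


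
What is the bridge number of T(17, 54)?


The bridge number of T(p,q) is min(p,q).
min(17, 54) = 17

17


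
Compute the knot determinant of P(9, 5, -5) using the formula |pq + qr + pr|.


Step 1: Compute pq + qr + pr.
pq = 9*5 = 45
qr = 5*(-5) = -25
pr = 9*(-5) = -45
pq + qr + pr = 45 + (-25) + (-45) = -25
Step 2: Take absolute value.
det(P(9,5,-5)) = |-25| = 25

25


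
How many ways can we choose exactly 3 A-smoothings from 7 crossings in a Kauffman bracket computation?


We choose which 3 of 7 crossings get A-smoothings.
C(7, 3) = 7! / (3! * 4!)
= 35

35


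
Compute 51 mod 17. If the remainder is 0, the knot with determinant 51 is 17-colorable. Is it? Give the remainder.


Step 1: A knot is p-colorable if and only if p divides its determinant.
Step 2: Compute 51 mod 17.
51 = 3 * 17 + 0
Step 3: 51 mod 17 = 0
Step 4: The knot is 17-colorable: yes

0


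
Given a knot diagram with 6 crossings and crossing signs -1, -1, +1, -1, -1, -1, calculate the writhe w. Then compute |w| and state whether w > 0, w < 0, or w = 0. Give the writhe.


Step 1: Count positive crossings (+1).
Positive crossings: 1
Step 2: Count negative crossings (-1).
Negative crossings: 5
Step 3: Writhe = (positive) - (negative)
w = 1 - 5 = -4
Step 4: |w| = 4, and w is negative

-4


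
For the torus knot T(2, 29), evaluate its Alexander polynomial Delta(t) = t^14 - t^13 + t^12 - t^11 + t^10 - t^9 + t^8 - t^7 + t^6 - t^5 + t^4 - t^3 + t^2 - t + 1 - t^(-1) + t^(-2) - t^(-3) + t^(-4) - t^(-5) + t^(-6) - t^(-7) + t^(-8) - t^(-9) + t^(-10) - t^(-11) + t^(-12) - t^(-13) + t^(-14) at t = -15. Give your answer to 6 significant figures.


Substituting t = -15 into Delta(t) = t^14 - t^13 + t^12 - t^11 + t^10 - t^9 + t^8 - t^7 + t^6 - t^5 + t^4 - t^3 + t^2 - t + 1 - t^(-1) + t^(-2) - t^(-3) + t^(-4) - t^(-5) + t^(-6) - t^(-7) + t^(-8) - t^(-9) + t^(-10) - t^(-11) + t^(-12) - t^(-13) + t^(-14):
Term values: (29192926025390624) + (1946195068359375) + (129746337890625) + (8649755859375) + (576650390625) + (38443359375) + (2562890625) + (170859375) + (11390625) + (759375) + (50625) + (3375) + (225) + (15) + (1) + (0.0666667) + (0.00444444) + (0.000296296) + (1.97531e-05) + (1.31687e-06) + (8.77915e-08) + (5.85277e-09) + (3.90184e-10) + (2.60123e-11) + (1.73415e-12) + (1.1561e-13) + (7.70735e-15) + (5.13823e-16) + (3.42549e-17)
Sum = 3.127813503e+16
Rounded to 6 significant figures: 3.12781e+16

3.12781e+16


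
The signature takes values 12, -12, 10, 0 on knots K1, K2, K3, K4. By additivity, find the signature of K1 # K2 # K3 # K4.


The signature is additive under connected sum.
signature(K1 # K2 # K3 # K4) = (12) + (-12) + (10) + (0)
= 10

10


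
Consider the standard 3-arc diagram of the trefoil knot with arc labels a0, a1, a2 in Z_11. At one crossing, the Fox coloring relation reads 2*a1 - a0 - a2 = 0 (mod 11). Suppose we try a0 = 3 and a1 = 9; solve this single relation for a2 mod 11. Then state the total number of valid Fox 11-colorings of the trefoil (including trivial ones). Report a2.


Step 1: Apply the given crossing relation 2*a1 - a0 - a2 = 0 (mod 11).
  a2 = 2*a1 - a0 mod 11
  a2 = 2*9 - 3 mod 11
  a2 = 18 - 3 mod 11
  a2 = 15 mod 11 = 4
Step 2: The trefoil has determinant 3.
  Number of Fox p-colorings (p prime) is p^2 if p = 3, else p.
  Since 11 does not divide 3, only trivial (constant) colorings exist.
  (So the trial a0 = 3, a1 = 9 with a0 != a1 does NOT extend to a valid coloring of the whole trefoil: the other two crossing relations require 3*(a1 - a0) = 0 (mod 11), which fails.)
  Total colorings = 11
Step 3: a2 = 4, total Fox 11-colorings = 11

4


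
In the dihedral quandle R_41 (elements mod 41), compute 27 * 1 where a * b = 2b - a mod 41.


27 * 1 = 2*1 - 27 mod 41
= 2 - 27 mod 41
= -25 mod 41 = 16

16


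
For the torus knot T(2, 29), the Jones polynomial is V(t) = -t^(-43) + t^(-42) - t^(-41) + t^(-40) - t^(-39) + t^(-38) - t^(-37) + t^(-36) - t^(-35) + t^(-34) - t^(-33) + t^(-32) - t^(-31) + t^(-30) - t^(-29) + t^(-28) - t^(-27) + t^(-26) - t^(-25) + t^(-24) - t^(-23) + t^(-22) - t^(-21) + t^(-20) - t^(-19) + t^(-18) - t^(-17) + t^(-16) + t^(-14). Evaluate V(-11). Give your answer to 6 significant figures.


Substituting t = -11 into V(t) = -t^(-43) + t^(-42) - t^(-41) + t^(-40) - t^(-39) + t^(-38) - t^(-37) + t^(-36) - t^(-35) + t^(-34) - t^(-33) + t^(-32) - t^(-31) + t^(-30) - t^(-29) + t^(-28) - t^(-27) + t^(-26) - t^(-25) + t^(-24) - t^(-23) + t^(-22) - t^(-21) + t^(-20) - t^(-19) + t^(-18) - t^(-17) + t^(-16) + t^(-14):
  (-)t^(-43) = 1.66002e-45
  (+)t^(-42) = 1.82603e-44
  (-)t^(-41) = 2.00863e-43
  (+)t^(-40) = 2.20949e-42
  (-)t^(-39) = 2.43044e-41
  (+)t^(-38) = 2.67349e-40
  (-)t^(-37) = 2.94083e-39
  (+)t^(-36) = 3.23492e-38
  (-)t^(-35) = 3.55841e-37
  (+)t^(-34) = 3.91425e-36
  (-)t^(-33) = 4.30568e-35
  (+)t^(-32) = 4.73624e-34
  (-)t^(-31) = 5.20987e-33
  (+)t^(-30) = 5.73086e-32
  (-)t^(-29) = 6.30394e-31
  (+)t^(-28) = 6.93433e-30
  (-)t^(-27) = 7.62777e-29
  (+)t^(-26) = 8.39055e-28
  (-)t^(-25) = 9.2296e-27
  (+)t^(-24) = 1.01526e-25
  (-)t^(-23) = 1.11678e-24
  (+)t^(-22) = 1.22846e-23
  (-)t^(-21) = 1.35131e-22
  (+)t^(-20) = 1.48644e-21
  (-)t^(-19) = 1.63508e-20
  (+)t^(-18) = 1.79859e-19
  (-)t^(-17) = 1.97845e-18
  (+)t^(-16) = 2.17629e-17
  (+)t^(-14) = 2.63331e-15
Sum = (1.66002e-45) + (1.82603e-44) + (2.00863e-43) + (2.20949e-42) + (2.43044e-41) + (2.67349e-40) + (2.94083e-39) + (3.23492e-38) + (3.55841e-37) + (3.91425e-36) + (4.30568e-35) + (4.73624e-34) + (5.20987e-33) + (5.73086e-32) + (6.30394e-31) + (6.93433e-30) + (7.62777e-29) + (8.39055e-28) + (9.2296e-27) + (1.01526e-25) + (1.11678e-24) + (1.22846e-23) + (1.35131e-22) + (1.48644e-21) + (1.63508e-20) + (1.79859e-19) + (1.97845e-18) + (2.17629e-17) + (2.63331e-15)
= 2.657251748e-15
Rounded to 6 significant figures: 2.65725e-15

2.65725e-15


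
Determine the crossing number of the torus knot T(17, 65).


For a torus knot T(p, q) with gcd(p,q)=1,
the crossing number is min(p*(q-1), q*(p-1)).
p*(q-1) = 17*64 = 1088
q*(p-1) = 65*16 = 1040
min(1088, 1040) = 1040

1040


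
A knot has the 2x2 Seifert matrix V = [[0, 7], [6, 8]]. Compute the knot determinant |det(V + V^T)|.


Step 1: Form V + V^T where V = [[0, 7], [6, 8]]
  V^T = [[0, 6], [7, 8]]
  V + V^T = [[0, 13], [13, 16]]
Step 2: det(V + V^T) = 0*16 - 13*13
  = 0 - 169 = -169
Step 3: Knot determinant = |det(V + V^T)| = |-169| = 169

169


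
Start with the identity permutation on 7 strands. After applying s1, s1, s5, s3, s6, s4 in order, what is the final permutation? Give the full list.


Starting with identity [1, 2, 3, 4, 5, 6, 7].
Apply generators in sequence:
  After s1: [2, 1, 3, 4, 5, 6, 7]
  After s1: [1, 2, 3, 4, 5, 6, 7]
  After s5: [1, 2, 3, 4, 6, 5, 7]
  After s3: [1, 2, 4, 3, 6, 5, 7]
  After s6: [1, 2, 4, 3, 6, 7, 5]
  After s4: [1, 2, 4, 6, 3, 7, 5]
Final permutation: [1, 2, 4, 6, 3, 7, 5]

[1, 2, 4, 6, 3, 7, 5]


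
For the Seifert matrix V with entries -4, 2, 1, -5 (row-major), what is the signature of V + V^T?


Step 1: V + V^T = [[-8, 3], [3, -10]]
Step 2: trace = -18, det = 71
Step 3: Discriminant = (-18)^2 - 4*71 = 40
Step 4: Eigenvalues: -5.83772, -12.1623
Step 5: Signature = (# positive eigenvalues) - (# negative eigenvalues) = -2

-2


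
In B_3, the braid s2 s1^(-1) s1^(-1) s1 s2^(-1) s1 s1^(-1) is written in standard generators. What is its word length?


The word length counts the number of generators (including inverses).
Listing each generator: s2, s1^(-1), s1^(-1), s1, s2^(-1), s1, s1^(-1)
There are 7 generators in this braid word.

7


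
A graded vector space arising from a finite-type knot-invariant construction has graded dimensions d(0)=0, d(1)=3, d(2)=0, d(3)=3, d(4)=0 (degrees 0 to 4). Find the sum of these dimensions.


Total dimension = d(0) + d(1) + ... + d(4)
= 0 + 3 + 0 + 3 + 0
= 6

6


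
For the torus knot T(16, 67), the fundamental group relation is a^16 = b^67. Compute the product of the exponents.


The relation is a^16 = b^67.
Product of exponents = 16 * 67
= 1072

1072


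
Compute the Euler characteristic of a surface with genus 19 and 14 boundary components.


chi = 2 - 2g - b
= 2 - 2*19 - 14
= 2 - 38 - 14 = -50

-50


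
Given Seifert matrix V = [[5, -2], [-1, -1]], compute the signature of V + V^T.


Step 1: V + V^T = [[10, -3], [-3, -2]]
Step 2: trace = 8, det = -29
Step 3: Discriminant = 8^2 - 4*(-29) = 180
Step 4: Eigenvalues: 10.7082, -2.7082
Step 5: Signature = (# positive eigenvalues) - (# negative eigenvalues) = 0

0


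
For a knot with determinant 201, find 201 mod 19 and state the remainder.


Step 1: A knot is p-colorable if and only if p divides its determinant.
Step 2: Compute 201 mod 19.
201 = 10 * 19 + 11
Step 3: 201 mod 19 = 11
Step 4: The knot is 19-colorable: no

11


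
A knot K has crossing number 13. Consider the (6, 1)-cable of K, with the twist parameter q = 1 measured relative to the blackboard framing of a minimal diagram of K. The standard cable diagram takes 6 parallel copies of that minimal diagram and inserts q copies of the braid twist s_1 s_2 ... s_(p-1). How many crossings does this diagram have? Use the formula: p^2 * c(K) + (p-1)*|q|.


Step 1: Each of the c(K) crossings of the companion diagram becomes p*p = p^2 crossings among the p parallel strands, and each of the |q| twists s_1 s_2 ... s_(p-1) adds (p-1) crossings.
  Crossings = p^2 * c(K) + (p-1)*|q|
Step 2: = 6^2 * 13 + (6-1)*1
Step 3: = 36*13 + 5*1
Step 4: = 468 + 5 = 473

473


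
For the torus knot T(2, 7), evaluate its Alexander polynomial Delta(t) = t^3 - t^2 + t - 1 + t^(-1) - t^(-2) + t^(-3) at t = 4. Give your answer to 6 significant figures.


Substituting t = 4 into Delta(t) = t^3 - t^2 + t - 1 + t^(-1) - t^(-2) + t^(-3):
Term values: (64) + (-16) + (4) + (-1) + (0.25) + (-0.0625) + (0.015625)
Sum = 51.203125
Rounded to 6 significant figures: 51.2031

51.2031


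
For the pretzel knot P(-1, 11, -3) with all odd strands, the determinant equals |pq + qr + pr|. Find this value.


Step 1: Compute pq + qr + pr.
pq = (-1)*11 = -11
qr = 11*(-3) = -33
pr = (-1)*(-3) = 3
pq + qr + pr = -11 + (-33) + 3 = -41
Step 2: Take absolute value.
det(P(-1,11,-3)) = |-41| = 41

41


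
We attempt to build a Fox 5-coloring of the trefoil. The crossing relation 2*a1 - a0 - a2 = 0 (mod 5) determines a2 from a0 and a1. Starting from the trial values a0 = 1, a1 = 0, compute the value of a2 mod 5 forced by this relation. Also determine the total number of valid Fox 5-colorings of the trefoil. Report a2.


Step 1: Apply the given crossing relation 2*a1 - a0 - a2 = 0 (mod 5).
  a2 = 2*a1 - a0 mod 5
  a2 = 2*0 - 1 mod 5
  a2 = 0 - 1 mod 5
  a2 = -1 mod 5 = 4
Step 2: The trefoil has determinant 3.
  Number of Fox p-colorings (p prime) is p^2 if p = 3, else p.
  Since 5 does not divide 3, only trivial (constant) colorings exist.
  (So the trial a0 = 1, a1 = 0 with a0 != a1 does NOT extend to a valid coloring of the whole trefoil: the other two crossing relations require 3*(a1 - a0) = 0 (mod 5), which fails.)
  Total colorings = 5
Step 3: a2 = 4, total Fox 5-colorings = 5

4


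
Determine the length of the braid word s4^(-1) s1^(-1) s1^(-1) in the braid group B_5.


The word length counts the number of generators (including inverses).
Listing each generator: s4^(-1), s1^(-1), s1^(-1)
There are 3 generators in this braid word.

3
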